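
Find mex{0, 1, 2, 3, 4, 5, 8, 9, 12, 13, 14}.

6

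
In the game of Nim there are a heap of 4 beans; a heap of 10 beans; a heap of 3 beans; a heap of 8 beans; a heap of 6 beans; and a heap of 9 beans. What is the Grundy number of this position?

10

Compute the nim-sum pairwise:
4 XOR 10 = 14
14 XOR 3 = 13
13 XOR 8 = 5
5 XOR 6 = 3
3 XOR 9 = 10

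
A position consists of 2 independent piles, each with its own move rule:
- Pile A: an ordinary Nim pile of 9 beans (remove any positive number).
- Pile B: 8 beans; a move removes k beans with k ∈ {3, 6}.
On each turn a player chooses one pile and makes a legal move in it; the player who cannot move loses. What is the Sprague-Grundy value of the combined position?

11

Pile A is a plain Nim pile of size 9, so its Grundy value is 9.
Build the Grundy sequence for pile B with g(k) = mex{g(k−s) : s ∈ {3, 6}, s ≤ k}:
g(0) = mex{} = 0
g(1) = mex{} = 0
g(2) = mex{} = 0
g(3) = mex{0} = 1
g(4) = mex{0} = 1
g(5) = mex{0} = 1
g(6) = mex{0,1} = 2
g(7) = mex{0,1} = 2
g(8) = mex{0,1} = 2
So g(8) = 2.
The value of a disjunctive sum is the nim-sum of the parts.
Combined value = 9 ⊕ 2 = 11.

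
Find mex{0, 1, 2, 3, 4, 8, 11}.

5

The values 0, 1, 2, 3, 4 are all present; 5 is the first non-negative integer missing from the set.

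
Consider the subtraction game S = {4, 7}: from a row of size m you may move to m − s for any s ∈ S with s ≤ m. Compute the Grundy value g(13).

Compute g(0), g(1), … for moves {4, 7}:
k:     0  1  2  3  4  5  6  7  8  9 10 11 12 13
g(k):  0  0  0  0  1  1  1  1  2  2  2  0  0  0
So g(13) = 0.

0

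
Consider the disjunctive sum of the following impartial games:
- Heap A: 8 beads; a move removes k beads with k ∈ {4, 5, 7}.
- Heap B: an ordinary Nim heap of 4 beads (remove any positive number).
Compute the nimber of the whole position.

6

For heap A, compute g(0), g(1), … with moves {4, 5, 7}:
g(0) = mex{} = 0
g(1) = mex{} = 0
g(2) = mex{} = 0
g(3) = mex{} = 0
g(4) = mex{0} = 1
g(5) = mex{0} = 1
g(6) = mex{0} = 1
g(7) = mex{0} = 1
g(8) = mex{0,1} = 2
So g(8) = 2.
Heap B is a plain Nim heap of size 4, so its Grundy value is 4.
The value of a disjunctive sum is the nim-sum of the parts.
Combined value = 2 ⊕ 4 = 6.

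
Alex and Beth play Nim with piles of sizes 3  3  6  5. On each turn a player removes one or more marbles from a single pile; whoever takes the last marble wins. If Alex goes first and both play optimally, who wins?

Nim-sum: 3 ⊕ 3 ⊕ 6 ⊕ 5 = 3.
The nim-sum is 3 ≠ 0, so this is an N-position: the player to move can win; Alex has a winning move.

Alex wins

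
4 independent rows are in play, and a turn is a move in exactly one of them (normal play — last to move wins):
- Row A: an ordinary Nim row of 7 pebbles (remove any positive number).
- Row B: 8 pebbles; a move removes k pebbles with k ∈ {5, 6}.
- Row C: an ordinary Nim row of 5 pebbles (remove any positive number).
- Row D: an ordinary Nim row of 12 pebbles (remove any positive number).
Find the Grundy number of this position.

Row A is a plain Nim row of size 7, so its Grundy value is 7.
For row B, compute g(0), g(1), … with moves {5, 6}:
k:     0  1  2  3  4  5  6  7  8
g(k):  0  0  0  0  0  1  1  1  1
So g(8) = 1.
Row C is a plain Nim row of size 5, so its Grundy value is 5.
Row D is a plain Nim row of size 12, so its Grundy value is 12.
The value of a disjunctive sum is the nim-sum of the parts.
Combined value = 7 ⊕ 1 ⊕ 5 ⊕ 12 = 15.

15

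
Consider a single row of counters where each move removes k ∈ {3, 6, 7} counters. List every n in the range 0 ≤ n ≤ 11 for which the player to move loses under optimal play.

Build the Grundy sequence with g(k) = mex{g(k−s) : s ∈ {3, 6, 7}, s ≤ k}:
g(0) = mex{} = 0
g(1) = mex{} = 0
g(2) = mex{} = 0
g(3) = mex{0} = 1
g(4) = mex{0} = 1
g(5) = mex{0} = 1
g(6) = mex{0,1} = 2
g(7) = mex{0,1} = 2
g(8) = mex{0,1} = 2
g(9) = mex{0,1,2} = 3
g(10) = mex{1,2} = 0
g(11) = mex{1,2} = 0
The P-positions (g = 0) in 0..11 are 0, 1, 2, 10, 11.

0, 1, 2, 10, 11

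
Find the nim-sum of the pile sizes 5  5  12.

12

Nim-sum: 5 XOR 5 XOR 12 = 12.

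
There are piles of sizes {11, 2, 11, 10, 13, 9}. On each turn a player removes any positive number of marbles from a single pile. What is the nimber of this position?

Write each in binary and XOR column by column:
  1011  (11)
  0010  (2)
  1011  (11)
  1010  (10)
  1101  (13)
  1001  (9)
  ----
  1100  (12)

12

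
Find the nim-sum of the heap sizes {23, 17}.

6

Compute the nim-sum pairwise:
23 ^ 17 = 6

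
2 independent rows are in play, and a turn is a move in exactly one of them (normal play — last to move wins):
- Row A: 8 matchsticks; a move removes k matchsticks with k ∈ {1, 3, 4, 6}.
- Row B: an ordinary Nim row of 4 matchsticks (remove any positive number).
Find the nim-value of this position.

5

Build the Grundy sequence for row A with g(k) = mex{g(k−s) : s ∈ {1, 3, 4, 6}, s ≤ k}:
k:     0  1  2  3  4  5  6  7  8
g(k):  0  1  0  1  2  3  2  0  1
So g(8) = 1.
Row B is a plain Nim row of size 4, so its Grundy value is 4.
The value of a disjunctive sum is the nim-sum of the parts.
Combined value = 1 XOR 4 = 5.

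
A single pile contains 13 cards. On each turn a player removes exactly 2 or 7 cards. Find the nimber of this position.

Compute g(0), g(1), … for moves {2, 7}:
g(0) = mex{} = 0
g(1) = mex{} = 0
g(2) = mex{0} = 1
g(3) = mex{0} = 1
g(4) = mex{1} = 0
g(5) = mex{1} = 0
g(6) = mex{0} = 1
g(7) = mex{0} = 1
g(8) = mex{0,1} = 2
g(9) = mex{1} = 0
g(10) = mex{1,2} = 0
g(11) = mex{0} = 1
g(12) = mex{0} = 1
g(13) = mex{1} = 0
So g(13) = 0.

0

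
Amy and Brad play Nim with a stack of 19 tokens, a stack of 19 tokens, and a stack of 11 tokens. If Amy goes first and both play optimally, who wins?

Amy wins

Nim-sum: 19 XOR 19 XOR 11 = 11.
The nim-sum is 11 ≠ 0, so this is an N-position: the player to move can win; Amy has a winning move.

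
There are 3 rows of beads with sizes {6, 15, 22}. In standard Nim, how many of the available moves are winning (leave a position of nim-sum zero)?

Write each in binary and XOR column by column:
  00110  (6)
  01111  (15)
  10110  (22)
  -----
  11111  (31)
The overall nim-sum is X = 31. A row of size p has a winning move iff p XOR X < p (reduce it to p XOR X).
  6: 6 XOR 31 = 25 ≥ 6 — no move.
  15: 15 XOR 31 = 16 ≥ 15 — no move.
  22: 22 XOR 31 = 9 < 22 — winning move (to 9).
That gives 1 winning move.

1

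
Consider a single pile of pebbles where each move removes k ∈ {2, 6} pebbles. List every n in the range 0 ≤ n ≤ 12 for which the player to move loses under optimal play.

Build the Grundy sequence with g(k) = mex{g(k−s) : s ∈ {2, 6}, s ≤ k}:
g(0) = mex{} = 0
g(1) = mex{} = 0
g(2) = mex{0} = 1
g(3) = mex{0} = 1
g(4) = mex{1} = 0
g(5) = mex{1} = 0
g(6) = mex{0} = 1
g(7) = mex{0} = 1
g(8) = mex{1} = 0
g(9) = mex{1} = 0
g(10) = mex{0} = 1
g(11) = mex{0} = 1
g(12) = mex{1} = 0
The P-positions (g = 0) in 0..12 are 0, 1, 4, 5, 8, 9, 12.

0, 1, 4, 5, 8, 9, 12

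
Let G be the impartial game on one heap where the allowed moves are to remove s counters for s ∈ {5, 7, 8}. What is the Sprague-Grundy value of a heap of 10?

2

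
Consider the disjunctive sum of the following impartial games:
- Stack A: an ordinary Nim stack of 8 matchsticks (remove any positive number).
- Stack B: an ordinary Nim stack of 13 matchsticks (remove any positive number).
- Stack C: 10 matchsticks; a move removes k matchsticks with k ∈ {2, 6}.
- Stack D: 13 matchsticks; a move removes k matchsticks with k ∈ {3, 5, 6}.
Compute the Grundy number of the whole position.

5

Stack A is a plain Nim stack of size 8, so its Grundy value is 8.
Stack B is a plain Nim stack of size 13, so its Grundy value is 13.
Build the Grundy sequence for stack C with g(k) = mex{g(k−s) : s ∈ {2, 6}, s ≤ k}:
g(0) = mex{} = 0
g(1) = mex{} = 0
g(2) = mex{0} = 1
g(3) = mex{0} = 1
g(4) = mex{1} = 0
g(5) = mex{1} = 0
g(6) = mex{0} = 1
g(7) = mex{0} = 1
g(8) = mex{1} = 0
g(9) = mex{1} = 0
g(10) = mex{0} = 1
So g(10) = 1.
Grundy values for stack D (subtraction set {3, 5, 6}):
g(0) = mex{} = 0
g(1) = mex{} = 0
g(2) = mex{} = 0
g(3) = mex{0} = 1
g(4) = mex{0} = 1
g(5) = mex{0} = 1
g(6) = mex{0,1} = 2
g(7) = mex{0,1} = 2
g(8) = mex{0,1} = 2
g(9) = mex{1,2} = 0
g(10) = mex{1,2} = 0
g(11) = mex{1,2} = 0
g(12) = mex{0,2} = 1
g(13) = mex{0,2} = 1
So g(13) = 1.
The value of a disjunctive sum is the nim-sum of the parts.
Combined value = 8 ⊕ 13 ⊕ 1 ⊕ 1 = 5.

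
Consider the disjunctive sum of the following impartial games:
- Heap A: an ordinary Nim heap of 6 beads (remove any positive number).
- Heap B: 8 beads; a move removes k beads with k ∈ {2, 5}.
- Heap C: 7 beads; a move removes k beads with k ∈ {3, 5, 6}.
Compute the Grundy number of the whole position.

4

Heap A is a plain Nim heap of size 6, so its Grundy value is 6.
Grundy values for heap B (subtraction set {2, 5}):
g(0) = mex{} = 0
g(1) = mex{} = 0
g(2) = mex{0} = 1
g(3) = mex{0} = 1
g(4) = mex{1} = 0
g(5) = mex{0,1} = 2
g(6) = mex{0} = 1
g(7) = mex{1,2} = 0
g(8) = mex{1} = 0
So g(8) = 0.
Build the Grundy sequence for heap C with g(k) = mex{g(k−s) : s ∈ {3, 5, 6}, s ≤ k}:
g(0) = mex{} = 0
g(1) = mex{} = 0
g(2) = mex{} = 0
g(3) = mex{0} = 1
g(4) = mex{0} = 1
g(5) = mex{0} = 1
g(6) = mex{0,1} = 2
g(7) = mex{0,1} = 2
So g(7) = 2.
The value of a disjunctive sum is the nim-sum of the parts.
Combined value = 6 ⊕ 0 ⊕ 2 = 4.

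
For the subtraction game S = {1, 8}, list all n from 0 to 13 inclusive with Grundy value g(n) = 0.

0, 2, 4, 6, 9, 11, 13

Compute g(0), g(1), … for moves {1, 8}:
k:     0  1  2  3  4  5  6  7  8  9 10 11 12 13
g(k):  0  1  0  1  0  1  0  1  2  0  1  0  1  0
The P-positions (g = 0) in 0..13 are 0, 2, 4, 6, 9, 11, 13.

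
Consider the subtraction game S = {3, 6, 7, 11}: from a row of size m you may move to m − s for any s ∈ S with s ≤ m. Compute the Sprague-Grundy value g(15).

Compute g(0), g(1), … for moves {3, 6, 7, 11}:
k:     0  1  2  3  4  5  6  7  8  9 10 11 12 13 14 15
g(k):  0  0  0  1  1  1  2  2  2  3  0  3  4  1  0  0
So g(15) = 0.

0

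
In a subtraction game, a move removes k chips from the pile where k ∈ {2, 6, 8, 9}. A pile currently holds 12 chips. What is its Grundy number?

Build the Grundy sequence with g(k) = mex{g(k−s) : s ∈ {2, 6, 8, 9}, s ≤ k}:
k:     0  1  2  3  4  5  6  7  8  9 10 11 12
g(k):  0  0  1  1  0  0  1  1  2  2  3  3  2
So g(12) = 2.

2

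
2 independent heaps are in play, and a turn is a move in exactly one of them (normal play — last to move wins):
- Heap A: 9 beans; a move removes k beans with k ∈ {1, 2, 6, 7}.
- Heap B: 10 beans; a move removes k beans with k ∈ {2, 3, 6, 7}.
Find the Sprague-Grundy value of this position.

Build the Grundy sequence for heap A with g(k) = mex{g(k−s) : s ∈ {1, 2, 6, 7}, s ≤ k}:
g(0) = mex{} = 0
g(1) = mex{0} = 1
g(2) = mex{0,1} = 2
g(3) = mex{1,2} = 0
g(4) = mex{0,2} = 1
g(5) = mex{0,1} = 2
g(6) = mex{0,1,2} = 3
g(7) = mex{0,1,2,3} = 4
g(8) = mex{1,2,3,4} = 0
g(9) = mex{0,2,4} = 1
So g(9) = 1.
For heap B, compute g(0), g(1), … with moves {2, 3, 6, 7}:
g(0) = mex{} = 0
g(1) = mex{} = 0
g(2) = mex{0} = 1
g(3) = mex{0} = 1
g(4) = mex{0,1} = 2
g(5) = mex{1} = 0
g(6) = mex{0,1,2} = 3
g(7) = mex{0,2} = 1
g(8) = mex{0,1,3} = 2
g(9) = mex{1,3} = 0
g(10) = mex{1,2} = 0
So g(10) = 0.
By the Sprague-Grundy theorem, the Grundy value of a sum of independent games is the XOR of the component values.
Combined value = 1 XOR 0 = 1.

1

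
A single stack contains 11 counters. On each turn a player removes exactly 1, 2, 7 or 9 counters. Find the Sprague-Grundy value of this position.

Compute g(0), g(1), … for moves {1, 2, 7, 9}:
g(0) = mex{} = 0
g(1) = mex{0} = 1
g(2) = mex{0,1} = 2
g(3) = mex{1,2} = 0
g(4) = mex{0,2} = 1
g(5) = mex{0,1} = 2
g(6) = mex{1,2} = 0
g(7) = mex{0,2} = 1
g(8) = mex{0,1} = 2
g(9) = mex{0,1,2} = 3
g(10) = mex{0,1,2,3} = 4
g(11) = mex{1,2,3,4} = 0
So g(11) = 0.

0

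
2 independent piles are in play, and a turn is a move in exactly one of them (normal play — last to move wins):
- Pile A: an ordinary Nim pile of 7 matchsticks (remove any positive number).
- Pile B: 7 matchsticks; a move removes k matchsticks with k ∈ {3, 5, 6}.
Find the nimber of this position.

5

Pile A is a plain Nim pile of size 7, so its Grundy value is 7.
Grundy values for pile B (subtraction set {3, 5, 6}):
g(0) = mex{} = 0
g(1) = mex{} = 0
g(2) = mex{} = 0
g(3) = mex{0} = 1
g(4) = mex{0} = 1
g(5) = mex{0} = 1
g(6) = mex{0,1} = 2
g(7) = mex{0,1} = 2
So g(7) = 2.
By the Sprague-Grundy theorem, the Grundy value of a sum of independent games is the XOR of the component values.
Combined value = 7 ⊕ 2 = 5.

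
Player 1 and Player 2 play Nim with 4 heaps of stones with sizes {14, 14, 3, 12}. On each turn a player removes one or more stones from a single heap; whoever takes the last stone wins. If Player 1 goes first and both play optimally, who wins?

In binary:
  1110  (14)
  1110  (14)
  0011  (3)
  1100  (12)
  ----
  1111  (15)
The nim-sum is 15 ≠ 0, so this is an N-position: the player to move can win; Player 1 has a winning move.

Player 1 wins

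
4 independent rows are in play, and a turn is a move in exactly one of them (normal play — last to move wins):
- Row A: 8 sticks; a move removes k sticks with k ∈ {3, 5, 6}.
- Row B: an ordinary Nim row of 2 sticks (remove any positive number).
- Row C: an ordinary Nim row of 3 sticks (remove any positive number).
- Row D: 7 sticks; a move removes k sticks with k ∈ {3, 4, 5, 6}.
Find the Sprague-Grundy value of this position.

1

For row A, compute g(0), g(1), … with moves {3, 5, 6}:
k:     0  1  2  3  4  5  6  7  8
g(k):  0  0  0  1  1  1  2  2  2
So g(8) = 2.
Row B is a plain Nim row of size 2, so its Grundy value is 2.
Row C is a plain Nim row of size 3, so its Grundy value is 3.
Build the Grundy sequence for row D with g(k) = mex{g(k−s) : s ∈ {3, 4, 5, 6}, s ≤ k}:
g(0) = mex{} = 0
g(1) = mex{} = 0
g(2) = mex{} = 0
g(3) = mex{0} = 1
g(4) = mex{0} = 1
g(5) = mex{0} = 1
g(6) = mex{0,1} = 2
g(7) = mex{0,1} = 2
So g(7) = 2.
The value of a disjunctive sum is the nim-sum of the parts.
Combined value = 2 ⊕ 2 ⊕ 3 ⊕ 2 = 1.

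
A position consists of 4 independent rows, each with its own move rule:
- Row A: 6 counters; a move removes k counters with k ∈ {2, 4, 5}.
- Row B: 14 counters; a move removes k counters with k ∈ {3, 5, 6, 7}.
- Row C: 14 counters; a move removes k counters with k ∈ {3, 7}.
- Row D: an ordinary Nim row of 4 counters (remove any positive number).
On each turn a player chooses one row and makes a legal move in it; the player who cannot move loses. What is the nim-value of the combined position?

7

For row A, compute g(0), g(1), … with moves {2, 4, 5}:
g(0) = mex{} = 0
g(1) = mex{} = 0
g(2) = mex{0} = 1
g(3) = mex{0} = 1
g(4) = mex{0,1} = 2
g(5) = mex{0,1} = 2
g(6) = mex{0,1,2} = 3
So g(6) = 3.
Build the Grundy sequence for row B with g(k) = mex{g(k−s) : s ∈ {3, 5, 6, 7}, s ≤ k}:
g(0) = mex{} = 0
g(1) = mex{} = 0
g(2) = mex{} = 0
g(3) = mex{0} = 1
g(4) = mex{0} = 1
g(5) = mex{0} = 1
g(6) = mex{0,1} = 2
g(7) = mex{0,1} = 2
g(8) = mex{0,1} = 2
g(9) = mex{0,1,2} = 3
g(10) = mex{1,2} = 0
g(11) = mex{1,2} = 0
g(12) = mex{1,2,3} = 0
g(13) = mex{0,2} = 1
g(14) = mex{0,2,3} = 1
So g(14) = 1.
For row C, compute g(0), g(1), … with moves {3, 7}:
k:     0  1  2  3  4  5  6  7  8  9 10 11 12 13 14
g(k):  0  0  0  1  1  1  0  2  2  1  0  0  0  1  1
So g(14) = 1.
Row D is a plain Nim row of size 4, so its Grundy value is 4.
By the Sprague-Grundy theorem, the Grundy value of a sum of independent games is the XOR of the component values.
Combined value = 3 ⊕ 1 ⊕ 1 ⊕ 4 = 7.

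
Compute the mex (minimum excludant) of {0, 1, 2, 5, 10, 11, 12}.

3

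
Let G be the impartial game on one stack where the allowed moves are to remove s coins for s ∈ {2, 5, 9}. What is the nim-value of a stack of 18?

0

Build the Grundy sequence with g(k) = mex{g(k−s) : s ∈ {2, 5, 9}, s ≤ k}:
k:     0  1  2  3  4  5  6  7  8  9 10 11 12 13 14 15 16 17 18
g(k):  0  0  1  1  0  2  1  0  0  1  1  0  2  1  0  0  1  1  0
So g(18) = 0.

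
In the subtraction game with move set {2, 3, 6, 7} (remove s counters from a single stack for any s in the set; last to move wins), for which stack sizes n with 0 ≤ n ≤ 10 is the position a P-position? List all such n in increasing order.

Build the Grundy sequence with g(k) = mex{g(k−s) : s ∈ {2, 3, 6, 7}, s ≤ k}:
g(0) = mex{} = 0
g(1) = mex{} = 0
g(2) = mex{0} = 1
g(3) = mex{0} = 1
g(4) = mex{0,1} = 2
g(5) = mex{1} = 0
g(6) = mex{0,1,2} = 3
g(7) = mex{0,2} = 1
g(8) = mex{0,1,3} = 2
g(9) = mex{1,3} = 0
g(10) = mex{1,2} = 0
The P-positions (g = 0) in 0..10 are 0, 1, 5, 9, 10.

0, 1, 5, 9, 10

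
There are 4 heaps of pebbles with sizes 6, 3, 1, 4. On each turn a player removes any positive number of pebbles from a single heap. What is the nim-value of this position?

0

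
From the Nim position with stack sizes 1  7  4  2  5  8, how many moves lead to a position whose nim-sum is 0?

1

Compute the nim-sum pairwise:
1 ⊕ 7 = 6
6 ⊕ 4 = 2
2 ⊕ 2 = 0
0 ⊕ 5 = 5
5 ⊕ 8 = 13
The overall nim-sum is X = 13. A stack of size p has a winning move iff p XOR X < p (reduce it to p XOR X).
  1: 1 XOR 13 = 12 ≥ 1 — no move.
  7: 7 XOR 13 = 10 ≥ 7 — no move.
  4: 4 XOR 13 = 9 ≥ 4 — no move.
  2: 2 XOR 13 = 15 ≥ 2 — no move.
  5: 5 XOR 13 = 8 ≥ 5 — no move.
  8: 8 XOR 13 = 5 < 8 — winning move (to 5).
That gives 1 winning move.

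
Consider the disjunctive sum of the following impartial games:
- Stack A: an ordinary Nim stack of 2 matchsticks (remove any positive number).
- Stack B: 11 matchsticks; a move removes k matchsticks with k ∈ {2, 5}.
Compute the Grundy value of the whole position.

Stack A is a plain Nim stack of size 2, so its Grundy value is 2.
Grundy values for stack B (subtraction set {2, 5}):
k:     0  1  2  3  4  5  6  7  8  9 10 11
g(k):  0  0  1  1  0  2  1  0  0  1  1  0
So g(11) = 0.
The value of a disjunctive sum is the nim-sum of the parts.
Combined value = 2 ⊕ 0 = 2.

2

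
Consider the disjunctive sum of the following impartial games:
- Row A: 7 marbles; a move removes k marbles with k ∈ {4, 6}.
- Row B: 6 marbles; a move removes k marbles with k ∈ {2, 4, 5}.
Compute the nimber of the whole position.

2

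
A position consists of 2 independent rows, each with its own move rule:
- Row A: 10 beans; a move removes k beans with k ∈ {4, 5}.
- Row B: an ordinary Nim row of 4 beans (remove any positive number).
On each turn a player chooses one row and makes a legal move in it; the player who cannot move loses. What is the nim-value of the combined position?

4

Build the Grundy sequence for row A with g(k) = mex{g(k−s) : s ∈ {4, 5}, s ≤ k}:
k:     0  1  2  3  4  5  6  7  8  9 10
g(k):  0  0  0  0  1  1  1  1  2  0  0
So g(10) = 0.
Row B is a plain Nim row of size 4, so its Grundy value is 4.
The value of a disjunctive sum is the nim-sum of the parts.
Combined value = 0 ⊕ 4 = 4.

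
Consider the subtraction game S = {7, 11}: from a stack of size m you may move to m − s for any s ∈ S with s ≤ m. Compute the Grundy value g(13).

1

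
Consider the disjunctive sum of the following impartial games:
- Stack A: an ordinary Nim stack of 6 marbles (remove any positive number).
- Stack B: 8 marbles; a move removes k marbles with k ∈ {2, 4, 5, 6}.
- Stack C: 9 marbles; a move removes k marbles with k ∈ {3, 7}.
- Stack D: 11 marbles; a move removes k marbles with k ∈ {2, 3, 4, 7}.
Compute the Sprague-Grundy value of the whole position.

7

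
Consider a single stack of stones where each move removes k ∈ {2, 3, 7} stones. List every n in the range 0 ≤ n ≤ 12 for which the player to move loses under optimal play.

Grundy values for subtraction set {2, 3, 7}:
g(0) = mex{} = 0
g(1) = mex{} = 0
g(2) = mex{0} = 1
g(3) = mex{0} = 1
g(4) = mex{0,1} = 2
g(5) = mex{1} = 0
g(6) = mex{1,2} = 0
g(7) = mex{0,2} = 1
g(8) = mex{0} = 1
g(9) = mex{0,1} = 2
g(10) = mex{1} = 0
g(11) = mex{1,2} = 0
g(12) = mex{0,2} = 1
The P-positions (g = 0) in 0..12 are 0, 1, 5, 6, 10, 11.

0, 1, 5, 6, 10, 11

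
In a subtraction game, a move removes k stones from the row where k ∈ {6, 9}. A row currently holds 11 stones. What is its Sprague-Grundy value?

Build the Grundy sequence with g(k) = mex{g(k−s) : s ∈ {6, 9}, s ≤ k}:
g(0) = mex{} = 0
g(1) = mex{} = 0
g(2) = mex{} = 0
g(3) = mex{} = 0
g(4) = mex{} = 0
g(5) = mex{} = 0
g(6) = mex{0} = 1
g(7) = mex{0} = 1
g(8) = mex{0} = 1
g(9) = mex{0} = 1
g(10) = mex{0} = 1
g(11) = mex{0} = 1
So g(11) = 1.

1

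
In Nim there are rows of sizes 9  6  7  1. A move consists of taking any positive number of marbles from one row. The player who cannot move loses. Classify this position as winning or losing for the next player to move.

Winning position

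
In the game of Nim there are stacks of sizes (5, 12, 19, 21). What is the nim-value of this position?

In binary:
  00101  (5)
  01100  (12)
  10011  (19)
  10101  (21)
  -----
  01111  (15)

15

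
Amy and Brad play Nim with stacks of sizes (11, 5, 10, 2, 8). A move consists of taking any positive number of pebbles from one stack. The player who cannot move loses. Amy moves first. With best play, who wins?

Amy wins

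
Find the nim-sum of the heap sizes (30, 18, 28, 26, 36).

Nim-sum: 30 ⊕ 18 ⊕ 28 ⊕ 26 ⊕ 36 = 46.

46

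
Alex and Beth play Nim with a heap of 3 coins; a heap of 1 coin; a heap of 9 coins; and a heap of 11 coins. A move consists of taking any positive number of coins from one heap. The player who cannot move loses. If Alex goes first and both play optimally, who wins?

Beth wins

Bitwise XOR of the heap sizes:
  0011  (3)
  0001  (1)
  1001  (9)
  1011  (11)
  ----
  0000  (0)
The nim-sum is 0, so this is a P-position: the player to move is in a losing position under optimal play; Alex is about to move from it and so loses — Beth wins.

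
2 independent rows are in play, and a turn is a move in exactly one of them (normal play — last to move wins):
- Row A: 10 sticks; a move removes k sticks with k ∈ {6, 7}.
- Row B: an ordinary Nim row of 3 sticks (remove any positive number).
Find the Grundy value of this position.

Build the Grundy sequence for row A with g(k) = mex{g(k−s) : s ∈ {6, 7}, s ≤ k}:
g(0) = mex{} = 0
g(1) = mex{} = 0
g(2) = mex{} = 0
g(3) = mex{} = 0
g(4) = mex{} = 0
g(5) = mex{} = 0
g(6) = mex{0} = 1
g(7) = mex{0} = 1
g(8) = mex{0} = 1
g(9) = mex{0} = 1
g(10) = mex{0} = 1
So g(10) = 1.
Row B is a plain Nim row of size 3, so its Grundy value is 3.
By the Sprague-Grundy theorem, the Grundy value of a sum of independent games is the XOR of the component values.
Combined value = 1 ⊕ 3 = 2.

2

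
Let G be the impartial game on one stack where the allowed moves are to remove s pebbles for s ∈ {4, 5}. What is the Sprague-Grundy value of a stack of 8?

2

Grundy values for subtraction set {4, 5}:
g(0) = mex{} = 0
g(1) = mex{} = 0
g(2) = mex{} = 0
g(3) = mex{} = 0
g(4) = mex{0} = 1
g(5) = mex{0} = 1
g(6) = mex{0} = 1
g(7) = mex{0} = 1
g(8) = mex{0,1} = 2
So g(8) = 2.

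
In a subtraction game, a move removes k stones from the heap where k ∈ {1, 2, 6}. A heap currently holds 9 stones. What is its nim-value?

2

Compute g(0), g(1), … for moves {1, 2, 6}:
g(0) = mex{} = 0
g(1) = mex{0} = 1
g(2) = mex{0,1} = 2
g(3) = mex{1,2} = 0
g(4) = mex{0,2} = 1
g(5) = mex{0,1} = 2
g(6) = mex{0,1,2} = 3
g(7) = mex{1,2,3} = 0
g(8) = mex{0,2,3} = 1
g(9) = mex{0,1} = 2
So g(9) = 2.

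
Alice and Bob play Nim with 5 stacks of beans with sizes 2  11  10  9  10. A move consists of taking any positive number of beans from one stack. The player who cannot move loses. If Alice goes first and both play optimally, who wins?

Bob wins

Compute the nim-sum pairwise:
2 XOR 11 = 9
9 XOR 10 = 3
3 XOR 9 = 10
10 XOR 10 = 0
The nim-sum is 0, so this is a P-position: the player to move is in a losing position under optimal play; Alice is about to move from it and so loses — Bob wins.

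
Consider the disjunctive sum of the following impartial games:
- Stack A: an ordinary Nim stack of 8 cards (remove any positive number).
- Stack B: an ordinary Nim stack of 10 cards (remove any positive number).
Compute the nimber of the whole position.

Stack A is a plain Nim stack of size 8, so its Grundy value is 8.
Stack B is a plain Nim stack of size 10, so its Grundy value is 10.
The value of a disjunctive sum is the nim-sum of the parts.
Combined value = 8 ⊕ 10 = 2.

2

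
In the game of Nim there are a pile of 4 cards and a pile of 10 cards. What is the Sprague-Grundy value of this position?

Compute the nim-sum pairwise:
4 ⊕ 10 = 14

14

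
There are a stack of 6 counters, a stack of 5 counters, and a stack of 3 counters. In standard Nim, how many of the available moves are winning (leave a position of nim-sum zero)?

0

Nim-sum: 6 ^ 5 ^ 3 = 0.
The nim-sum is already 0, so every move leaves a nonzero nim-sum — there are no winning moves.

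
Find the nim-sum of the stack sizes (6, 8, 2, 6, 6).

12

Compute the nim-sum pairwise:
6 ^ 8 = 14
14 ^ 2 = 12
12 ^ 6 = 10
10 ^ 6 = 12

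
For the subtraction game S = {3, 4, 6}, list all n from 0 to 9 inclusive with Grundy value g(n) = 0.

0, 1, 2, 9

Compute g(0), g(1), … for moves {3, 4, 6}:
k:     0  1  2  3  4  5  6  7  8  9
g(k):  0  0  0  1  1  1  2  2  2  0
The P-positions (g = 0) in 0..9 are 0, 1, 2, 9.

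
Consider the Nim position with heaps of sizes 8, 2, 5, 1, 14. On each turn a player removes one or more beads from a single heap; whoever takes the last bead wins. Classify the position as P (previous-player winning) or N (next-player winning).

Compute the nim-sum pairwise:
8 ⊕ 2 = 10
10 ⊕ 5 = 15
15 ⊕ 1 = 14
14 ⊕ 14 = 0
The nim-sum is 0, so this is a P-position: the player to move is in a losing position under optimal play.

P-position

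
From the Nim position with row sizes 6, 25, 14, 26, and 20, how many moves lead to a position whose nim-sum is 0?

3

Write each in binary and XOR column by column:
  00110  (6)
  11001  (25)
  01110  (14)
  11010  (26)
  10100  (20)
  -----
  11111  (31)
The overall nim-sum is X = 31. A row of size p has a winning move iff p XOR X < p (reduce it to p XOR X).
  6: 6 XOR 31 = 25 ≥ 6 — no move.
  25: 25 XOR 31 = 6 < 25 — winning move (to 6).
  14: 14 XOR 31 = 17 ≥ 14 — no move.
  26: 26 XOR 31 = 5 < 26 — winning move (to 5).
  20: 20 XOR 31 = 11 < 20 — winning move (to 11).
That gives 3 winning moves.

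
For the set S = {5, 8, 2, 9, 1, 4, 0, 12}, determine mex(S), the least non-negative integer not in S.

3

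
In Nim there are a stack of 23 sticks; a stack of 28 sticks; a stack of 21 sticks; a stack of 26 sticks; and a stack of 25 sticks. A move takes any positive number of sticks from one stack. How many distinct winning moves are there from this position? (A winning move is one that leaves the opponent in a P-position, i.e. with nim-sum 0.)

5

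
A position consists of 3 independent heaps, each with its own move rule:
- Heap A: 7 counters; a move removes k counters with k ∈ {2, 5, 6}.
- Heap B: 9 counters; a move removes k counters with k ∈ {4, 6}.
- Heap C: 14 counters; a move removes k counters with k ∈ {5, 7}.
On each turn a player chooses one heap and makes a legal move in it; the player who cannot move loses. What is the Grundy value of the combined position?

1

For heap A, compute g(0), g(1), … with moves {2, 5, 6}:
g(0) = mex{} = 0
g(1) = mex{} = 0
g(2) = mex{0} = 1
g(3) = mex{0} = 1
g(4) = mex{1} = 0
g(5) = mex{0,1} = 2
g(6) = mex{0} = 1
g(7) = mex{0,1,2} = 3
So g(7) = 3.
Grundy values for heap B (subtraction set {4, 6}):
k:     0  1  2  3  4  5  6  7  8  9
g(k):  0  0  0  0  1  1  1  1  2  2
So g(9) = 2.
Build the Grundy sequence for heap C with g(k) = mex{g(k−s) : s ∈ {5, 7}, s ≤ k}:
g(0) = mex{} = 0
g(1) = mex{} = 0
g(2) = mex{} = 0
g(3) = mex{} = 0
g(4) = mex{} = 0
g(5) = mex{0} = 1
g(6) = mex{0} = 1
g(7) = mex{0} = 1
g(8) = mex{0} = 1
g(9) = mex{0} = 1
g(10) = mex{0,1} = 2
g(11) = mex{0,1} = 2
g(12) = mex{1} = 0
g(13) = mex{1} = 0
g(14) = mex{1} = 0
So g(14) = 0.
By the Sprague-Grundy theorem, the Grundy value of a sum of independent games is the XOR of the component values.
Combined value = 3 XOR 2 XOR 0 = 1.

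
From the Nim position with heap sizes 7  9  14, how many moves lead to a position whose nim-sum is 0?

0

Compute the nim-sum pairwise:
7 ⊕ 9 = 14
14 ⊕ 14 = 0
The nim-sum is already 0, so every move leaves a nonzero nim-sum — there are no winning moves.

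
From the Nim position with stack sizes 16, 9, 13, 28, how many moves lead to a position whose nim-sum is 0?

3

Compute the nim-sum pairwise:
16 ⊕ 9 = 25
25 ⊕ 13 = 20
20 ⊕ 28 = 8
The overall nim-sum is X = 8. A stack of size p has a winning move iff p XOR X < p (reduce it to p XOR X).
  16: 16 XOR 8 = 24 ≥ 16 — no move.
  9: 9 XOR 8 = 1 < 9 — winning move (to 1).
  13: 13 XOR 8 = 5 < 13 — winning move (to 5).
  28: 28 XOR 8 = 20 < 28 — winning move (to 20).
That gives 3 winning moves.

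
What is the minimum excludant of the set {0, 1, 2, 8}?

The values 0, 1, 2 are all present; 3 is the first non-negative integer missing from the set.

3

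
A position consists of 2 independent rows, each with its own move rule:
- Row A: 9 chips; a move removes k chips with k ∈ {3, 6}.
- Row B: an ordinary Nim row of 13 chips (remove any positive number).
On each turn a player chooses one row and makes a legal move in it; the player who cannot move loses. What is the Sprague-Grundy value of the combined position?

13

Build the Grundy sequence for row A with g(k) = mex{g(k−s) : s ∈ {3, 6}, s ≤ k}:
k:     0  1  2  3  4  5  6  7  8  9
g(k):  0  0  0  1  1  1  2  2  2  0
So g(9) = 0.
Row B is a plain Nim row of size 13, so its Grundy value is 13.
The value of a disjunctive sum is the nim-sum of the parts.
Combined value = 0 ⊕ 13 = 13.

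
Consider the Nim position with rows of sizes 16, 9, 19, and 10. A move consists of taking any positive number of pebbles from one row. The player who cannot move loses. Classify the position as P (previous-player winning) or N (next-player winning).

P-position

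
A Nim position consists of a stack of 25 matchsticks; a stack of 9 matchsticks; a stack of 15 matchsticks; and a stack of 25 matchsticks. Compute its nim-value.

Bitwise XOR of the heap sizes:
  11001  (25)
  01001  (9)
  01111  (15)
  11001  (25)
  -----
  00110  (6)

6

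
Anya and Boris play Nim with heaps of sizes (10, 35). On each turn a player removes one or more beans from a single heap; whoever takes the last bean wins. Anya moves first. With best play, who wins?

In binary:
  001010  (10)
  100011  (35)
  ------
  101001  (41)
The nim-sum is 41 ≠ 0, so this is an N-position: the player to move can win; Anya has a winning move.

Anya wins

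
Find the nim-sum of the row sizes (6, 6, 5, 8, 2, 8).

7

Compute the nim-sum pairwise:
6 ^ 6 = 0
0 ^ 5 = 5
5 ^ 8 = 13
13 ^ 2 = 15
15 ^ 8 = 7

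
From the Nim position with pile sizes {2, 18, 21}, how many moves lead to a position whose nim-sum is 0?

Nim-sum: 2 ^ 18 ^ 21 = 5.
The overall nim-sum is X = 5. A pile of size p has a winning move iff p XOR X < p (reduce it to p XOR X).
  2: 2 XOR 5 = 7 ≥ 2 — no move.
  18: 18 XOR 5 = 23 ≥ 18 — no move.
  21: 21 XOR 5 = 16 < 21 — winning move (to 16).
That gives 1 winning move.

1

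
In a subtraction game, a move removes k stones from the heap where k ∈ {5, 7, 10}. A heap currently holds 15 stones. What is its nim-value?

Grundy values for subtraction set {5, 7, 10}:
k:     0  1  2  3  4  5  6  7  8  9 10 11 12 13 14 15
g(k):  0  0  0  0  0  1  1  1  1  1  2  2  2  2  2  0
So g(15) = 0.

0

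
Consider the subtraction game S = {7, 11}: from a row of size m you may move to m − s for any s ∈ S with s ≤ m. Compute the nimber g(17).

2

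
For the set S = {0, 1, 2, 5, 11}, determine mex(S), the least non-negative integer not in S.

3

The values 0, 1, 2 are all present; 3 is the first non-negative integer missing from the set.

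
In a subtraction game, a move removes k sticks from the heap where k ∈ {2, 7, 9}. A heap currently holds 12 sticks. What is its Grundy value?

Build the Grundy sequence with g(k) = mex{g(k−s) : s ∈ {2, 7, 9}, s ≤ k}:
g(0) = mex{} = 0
g(1) = mex{} = 0
g(2) = mex{0} = 1
g(3) = mex{0} = 1
g(4) = mex{1} = 0
g(5) = mex{1} = 0
g(6) = mex{0} = 1
g(7) = mex{0} = 1
g(8) = mex{0,1} = 2
g(9) = mex{0,1} = 2
g(10) = mex{0,1,2} = 3
g(11) = mex{0,1,2} = 3
g(12) = mex{0,1,3} = 2
So g(12) = 2.

2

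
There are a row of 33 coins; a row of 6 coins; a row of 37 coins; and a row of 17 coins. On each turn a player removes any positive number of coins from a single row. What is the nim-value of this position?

19

Compute the nim-sum pairwise:
33 ^ 6 = 39
39 ^ 37 = 2
2 ^ 17 = 19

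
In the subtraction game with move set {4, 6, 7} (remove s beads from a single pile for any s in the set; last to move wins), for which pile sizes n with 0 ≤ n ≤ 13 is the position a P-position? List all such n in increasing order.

0, 1, 2, 3, 11, 12, 13

Grundy values for subtraction set {4, 6, 7}:
k:     0  1  2  3  4  5  6  7  8  9 10 11 12 13
g(k):  0  0  0  0  1  1  1  1  2  2  2  0  0  0
The P-positions (g = 0) in 0..13 are 0, 1, 2, 3, 11, 12, 13.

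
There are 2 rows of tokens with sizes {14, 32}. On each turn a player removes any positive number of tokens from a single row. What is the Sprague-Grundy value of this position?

46

Nim-sum: 14 ⊕ 32 = 46.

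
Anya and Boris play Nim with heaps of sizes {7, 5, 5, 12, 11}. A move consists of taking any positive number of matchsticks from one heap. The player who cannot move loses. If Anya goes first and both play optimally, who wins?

Boris wins

Compute the nim-sum pairwise:
7 ⊕ 5 = 2
2 ⊕ 5 = 7
7 ⊕ 12 = 11
11 ⊕ 11 = 0
The nim-sum is 0, so this is a P-position: the player to move is in a losing position under optimal play; Anya is about to move from it and so loses — Boris wins.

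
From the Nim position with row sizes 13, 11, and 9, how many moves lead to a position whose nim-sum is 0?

Compute the nim-sum pairwise:
13 XOR 11 = 6
6 XOR 9 = 15
The overall nim-sum is X = 15. A row of size p has a winning move iff p XOR X < p (reduce it to p XOR X).
  13: 13 XOR 15 = 2 < 13 — winning move (to 2).
  11: 11 XOR 15 = 4 < 11 — winning move (to 4).
  9: 9 XOR 15 = 6 < 9 — winning move (to 6).
That gives 3 winning moves.

3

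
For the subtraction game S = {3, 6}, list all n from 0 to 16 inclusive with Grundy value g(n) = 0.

0, 1, 2, 9, 10, 11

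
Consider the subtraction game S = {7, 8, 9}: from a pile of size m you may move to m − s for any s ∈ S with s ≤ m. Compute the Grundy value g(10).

1

Build the Grundy sequence with g(k) = mex{g(k−s) : s ∈ {7, 8, 9}, s ≤ k}:
g(0) = mex{} = 0
g(1) = mex{} = 0
g(2) = mex{} = 0
g(3) = mex{} = 0
g(4) = mex{} = 0
g(5) = mex{} = 0
g(6) = mex{} = 0
g(7) = mex{0} = 1
g(8) = mex{0} = 1
g(9) = mex{0} = 1
g(10) = mex{0} = 1
So g(10) = 1.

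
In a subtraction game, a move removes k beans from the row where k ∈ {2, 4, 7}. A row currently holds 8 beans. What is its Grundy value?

1

Grundy values for subtraction set {2, 4, 7}:
g(0) = mex{} = 0
g(1) = mex{} = 0
g(2) = mex{0} = 1
g(3) = mex{0} = 1
g(4) = mex{0,1} = 2
g(5) = mex{0,1} = 2
g(6) = mex{1,2} = 0
g(7) = mex{0,1,2} = 3
g(8) = mex{0,2} = 1
So g(8) = 1.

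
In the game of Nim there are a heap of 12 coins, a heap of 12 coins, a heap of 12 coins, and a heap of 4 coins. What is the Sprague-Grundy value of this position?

8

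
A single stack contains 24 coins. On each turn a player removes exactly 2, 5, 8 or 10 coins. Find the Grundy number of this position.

Grundy values for subtraction set {2, 5, 8, 10}:
k:     0  1  2  3  4  5  6  7  8  9 10 11 12 13 14 15 16 17 18 19 20 21 22 23 24
g(k):  0  0  1  1  0  2  1  0  2  1  3  2  2  0  3  1  0  3  1  0  0  1  1  2  2
So g(24) = 2.

2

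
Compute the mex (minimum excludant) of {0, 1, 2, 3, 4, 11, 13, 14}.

The values 0, 1, 2, 3, 4 are all present; 5 is the first non-negative integer missing from the set.

5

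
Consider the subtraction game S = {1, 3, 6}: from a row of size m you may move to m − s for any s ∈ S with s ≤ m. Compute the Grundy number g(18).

Build the Grundy sequence with g(k) = mex{g(k−s) : s ∈ {1, 3, 6}, s ≤ k}:
k:     0  1  2  3  4  5  6  7  8  9 10 11 12 13 14 15 16 17 18
g(k):  0  1  0  1  0  1  2  3  2  0  1  0  1  0  1  2  3  2  0
So g(18) = 0.

0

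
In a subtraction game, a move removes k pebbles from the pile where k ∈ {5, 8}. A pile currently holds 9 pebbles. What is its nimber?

1

Build the Grundy sequence with g(k) = mex{g(k−s) : s ∈ {5, 8}, s ≤ k}:
k:     0  1  2  3  4  5  6  7  8  9
g(k):  0  0  0  0  0  1  1  1  1  1
So g(9) = 1.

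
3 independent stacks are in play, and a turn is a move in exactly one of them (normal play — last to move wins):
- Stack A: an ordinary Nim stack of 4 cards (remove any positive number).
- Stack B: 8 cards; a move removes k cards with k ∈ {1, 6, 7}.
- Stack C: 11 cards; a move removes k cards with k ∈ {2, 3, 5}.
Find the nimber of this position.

Stack A is a plain Nim stack of size 4, so its Grundy value is 4.
For stack B, compute g(0), g(1), … with moves {1, 6, 7}:
g(0) = mex{} = 0
g(1) = mex{0} = 1
g(2) = mex{1} = 0
g(3) = mex{0} = 1
g(4) = mex{1} = 0
g(5) = mex{0} = 1
g(6) = mex{0,1} = 2
g(7) = mex{0,1,2} = 3
g(8) = mex{0,1,3} = 2
So g(8) = 2.
For stack C, compute g(0), g(1), … with moves {2, 3, 5}:
g(0) = mex{} = 0
g(1) = mex{} = 0
g(2) = mex{0} = 1
g(3) = mex{0} = 1
g(4) = mex{0,1} = 2
g(5) = mex{0,1} = 2
g(6) = mex{0,1,2} = 3
g(7) = mex{1,2} = 0
g(8) = mex{1,2,3} = 0
g(9) = mex{0,2,3} = 1
g(10) = mex{0,2} = 1
g(11) = mex{0,1,3} = 2
So g(11) = 2.
By the Sprague-Grundy theorem, the Grundy value of a sum of independent games is the XOR of the component values.
Combined value = 4 XOR 2 XOR 2 = 4.

4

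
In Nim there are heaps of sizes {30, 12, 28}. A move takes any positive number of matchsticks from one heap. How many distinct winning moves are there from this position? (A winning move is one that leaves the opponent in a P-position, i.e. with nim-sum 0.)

Nim-sum: 30 XOR 12 XOR 28 = 14.
The overall nim-sum is X = 14. A heap of size p has a winning move iff p XOR X < p (reduce it to p XOR X).
  30: 30 XOR 14 = 16 < 30 — winning move (to 16).
  12: 12 XOR 14 = 2 < 12 — winning move (to 2).
  28: 28 XOR 14 = 18 < 28 — winning move (to 18).
That gives 3 winning moves.

3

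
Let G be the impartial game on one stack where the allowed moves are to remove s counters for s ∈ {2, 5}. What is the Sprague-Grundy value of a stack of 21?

Grundy values for subtraction set {2, 5}:
k:     0  1  2  3  4  5  6  7  8  9 10 11 12 13 14 15 16 17 18 19 20 21
g(k):  0  0  1  1  0  2  1  0  0  1  1  0  2  1  0  0  1  1  0  2  1  0
So g(21) = 0.

0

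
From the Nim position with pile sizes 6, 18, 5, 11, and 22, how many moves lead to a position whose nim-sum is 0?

1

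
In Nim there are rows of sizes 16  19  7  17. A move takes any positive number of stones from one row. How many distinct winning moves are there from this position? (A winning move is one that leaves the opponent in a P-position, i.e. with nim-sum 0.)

3

Nim-sum: 16 ^ 19 ^ 7 ^ 17 = 21.
The overall nim-sum is X = 21. A row of size p has a winning move iff p XOR X < p (reduce it to p XOR X).
  16: 16 XOR 21 = 5 < 16 — winning move (to 5).
  19: 19 XOR 21 = 6 < 19 — winning move (to 6).
  7: 7 XOR 21 = 18 ≥ 7 — no move.
  17: 17 XOR 21 = 4 < 17 — winning move (to 4).
That gives 3 winning moves.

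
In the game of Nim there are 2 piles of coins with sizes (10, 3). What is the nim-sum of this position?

9

Compute the nim-sum pairwise:
10 ^ 3 = 9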